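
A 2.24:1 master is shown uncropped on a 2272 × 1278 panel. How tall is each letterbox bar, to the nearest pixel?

132 px

Since 2.240 > 1.778, the master is width-limited.
That makes the image 1014.29 px tall (2272 / 2.240).
Leftover height: 1278 − 1014.29 = 263.71 px → 131.86 each side.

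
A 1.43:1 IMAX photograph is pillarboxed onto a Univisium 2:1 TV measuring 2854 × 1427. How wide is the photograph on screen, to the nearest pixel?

2041 px

Since 1.430 < 2.000, the photograph is height-limited.
The photograph is 1427 × 1.430 ≈ 2040.61 px wide.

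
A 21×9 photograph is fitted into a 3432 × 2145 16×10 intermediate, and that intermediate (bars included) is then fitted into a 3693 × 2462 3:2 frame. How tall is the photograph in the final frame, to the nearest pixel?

1583 px

First fit — 21×9 into 3432×2145 spans the width: 3432.00 × 1470.86.
Second fit — the 16×10 canvas into 3693×2462 spans the width: 3693.00 × 2308.12 (×1.0760 from 3432×2145).
The photograph scales with it: height 1470.86 × 1.0760 ≈ 1582.71.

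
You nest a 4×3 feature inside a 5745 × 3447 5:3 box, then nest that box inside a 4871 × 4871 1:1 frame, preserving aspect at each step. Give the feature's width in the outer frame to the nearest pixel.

3897 px

Inside the 5745×3447 canvas the feature is height-limited at 4596.00 × 3447.00.
Second fit — the 5:3 canvas into 4871×4871 spans the width: 4871.00 × 2922.60 (×0.8479 from 5745×3447).
The feature scales with it: width 4596.00 × 0.8479 ≈ 3896.80.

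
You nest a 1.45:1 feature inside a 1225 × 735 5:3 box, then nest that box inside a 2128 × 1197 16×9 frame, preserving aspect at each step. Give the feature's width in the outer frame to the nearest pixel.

1736 px

First fit — 1.45:1 into 1225×735 spans the height: 1065.75 × 735.00.
5:3 in 2128×1197: fills the height, so the intermediate becomes 1995.00 × 1197.00 — a scale of ×1.6286.
Applying the same ×1.6286: 1065.75 → 1735.65.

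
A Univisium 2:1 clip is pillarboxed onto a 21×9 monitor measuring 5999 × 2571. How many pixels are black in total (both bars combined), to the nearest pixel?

Univisium 2:1 is narrower than 21×9, so it spans the full height.
The clip is 2571 × 2/1 ≈ 5142.0000 px wide.
5999 − 5142.0000 = 857.0000 px of bars.
Across the 2571-px span: 857.0000 × 2571 ≈ 2203347 px.

2203347 pixels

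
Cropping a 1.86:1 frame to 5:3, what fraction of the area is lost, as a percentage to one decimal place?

Going from 1.86:1 to 5:3 means cutting width while keeping height.
Fraction kept = (1.667)/(1.860) ≈ 89.61%, so 10.39% is lost.

10.4%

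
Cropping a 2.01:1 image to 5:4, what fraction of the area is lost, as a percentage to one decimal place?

5:4 is narrower than 2.01:1, so the crop keeps the full height and trims the width.
Fraction kept = (1.250)/(2.010) ≈ 62.19%, so 37.81% is lost.

37.8%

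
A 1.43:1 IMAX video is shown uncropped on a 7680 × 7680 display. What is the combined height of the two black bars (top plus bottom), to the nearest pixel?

1.43:1 IMAX is wider than 1:1, so it spans the full width.
Content height = 7680 / 1.430 ≈ 5370.63 px.
Leftover height: 7680 − 5370.63 = 2309.37 px.

2309 px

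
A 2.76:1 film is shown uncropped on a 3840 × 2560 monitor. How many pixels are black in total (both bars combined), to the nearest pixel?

Since 2.760 > 1.500, the film is width-limited.
The film is 3840 / 2.760 ≈ 1391.3043 px tall.
2560 − 1391.3043 = 1168.6957 px of bars.
That's 1168.6957 × 3840 ≈ 4487791 black pixels.

4487791 pixels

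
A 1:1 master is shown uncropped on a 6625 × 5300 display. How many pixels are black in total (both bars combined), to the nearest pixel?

1:1 is narrower than 5:4, so it spans the full height.
That makes the image 5300.0000 px wide (5300 × 1/1).
Leftover width: 6625 − 5300.0000 = 1325.0000 px.
That's 1325.0000 × 5300 ≈ 7022500 black pixels.

7022500 pixels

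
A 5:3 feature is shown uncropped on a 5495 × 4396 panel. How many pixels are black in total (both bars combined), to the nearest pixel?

5:3 (1.667) > 5:4 (1.250), so the feature fills the width.
The feature is 5495 × 3/5 ≈ 3297.0000 px tall.
Leftover height: 4396 − 3297.0000 = 1099.0000 px.
Bar area = 1099.0000 × 5495 ≈ 6039005 px.

6039005 pixels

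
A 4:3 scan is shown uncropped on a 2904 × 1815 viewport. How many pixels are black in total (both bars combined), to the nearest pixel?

4:3 is narrower than 16:10, so it spans the full height.
Content width = 1815 × 4/3 ≈ 2420.0000 px.
Leftover width: 2904 − 2420.0000 = 484.0000 px.
Bar area = 484.0000 × 1815 ≈ 878460 px.

878460 pixels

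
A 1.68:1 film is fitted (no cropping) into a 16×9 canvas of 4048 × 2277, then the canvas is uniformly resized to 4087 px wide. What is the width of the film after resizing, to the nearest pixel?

In the 4048×2277 frame the film fills the height: width = 2277 × 1.680 ≈ 3825.36 px.
The frame scales by 4087/4048 = 1.0096; 3825.36 × 1.0096 ≈ 3862.22 px.

3862 px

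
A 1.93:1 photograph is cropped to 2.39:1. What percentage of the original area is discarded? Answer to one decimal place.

19.2%

Going from 1.93:1 to 2.39:1 means cutting height while keeping width.
(1.930)/(2.390) ≈ 0.808 of the area survives, leaving 19.25% discarded.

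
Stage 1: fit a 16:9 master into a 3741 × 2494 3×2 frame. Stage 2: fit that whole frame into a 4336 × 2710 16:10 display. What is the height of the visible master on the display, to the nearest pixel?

Inside the 3741×2494 canvas the master is width-limited at 3741.00 × 2104.31.
Second fit — the 3×2 canvas into 4336×2710 spans the height: 4065.00 × 2710.00 (×1.0866 from 3741×2494).
The master scales with it: height 2104.31 × 1.0866 ≈ 2286.56.

2287 px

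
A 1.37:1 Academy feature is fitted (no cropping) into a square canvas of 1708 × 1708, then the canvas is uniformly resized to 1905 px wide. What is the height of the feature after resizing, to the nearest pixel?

In the 1708×1708 frame the feature fills the width: height = 1708 / 1.370 ≈ 1246.72 px.
The frame scales by 1905/1708 = 1.1153; 1246.72 × 1.1153 ≈ 1390.51 px.

1391 px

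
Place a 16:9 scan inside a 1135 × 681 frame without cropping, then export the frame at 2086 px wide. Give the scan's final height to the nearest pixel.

1173 px

Fitted into 1135×681, the scan spans the width; its height is 1135 × 9/16 ≈ 638.44 px.
The frame scales by 2086/1135 = 1.8379; 638.44 × 1.8379 ≈ 1173.38 px.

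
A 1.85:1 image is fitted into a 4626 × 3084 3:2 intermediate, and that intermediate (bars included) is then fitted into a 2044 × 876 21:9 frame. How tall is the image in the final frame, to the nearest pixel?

First fit — 1.85:1 into 4626×3084 spans the width: 4626.00 × 2500.54.
3:2 in 2044×876: fills the height, so the intermediate becomes 1314.00 × 876.00 — a scale of ×0.2840.
Applying the same ×0.2840: 2500.54 → 710.27.

710 px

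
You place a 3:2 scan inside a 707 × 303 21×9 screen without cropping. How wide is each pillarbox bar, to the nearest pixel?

126 px

Since 1.500 < 2.333, the scan is height-limited.
The scan is 303 × 3/2 ≈ 454.50 px wide.
Leftover width: 707 − 454.50 = 252.50 px → 126.25 each side.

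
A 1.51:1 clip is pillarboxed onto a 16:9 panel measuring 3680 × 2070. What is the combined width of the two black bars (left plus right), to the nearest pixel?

554 px

Since 1.510 < 1.778, the clip is height-limited.
The clip is 2070 × 1.510 ≈ 3125.70 px wide.
Black = 3680 − 3125.70 = 554.30 px.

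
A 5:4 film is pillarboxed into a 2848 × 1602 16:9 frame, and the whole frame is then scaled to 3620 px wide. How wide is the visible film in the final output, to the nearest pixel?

In the 2848×1602 frame the film fills the height: width = 1602 × 5/4 ≈ 2002.50 px.
Resizing to 3620 px wide multiplies everything by 1.2711: 2002.50 → 2545.31 px.

2545 px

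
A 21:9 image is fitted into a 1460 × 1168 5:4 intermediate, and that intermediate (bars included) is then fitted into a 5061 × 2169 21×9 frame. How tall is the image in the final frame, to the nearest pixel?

Inside the 1460×1168 canvas the image is width-limited at 1460.00 × 625.71.
The 5:4 canvas is height-limited in 5061×2169, giving 2711.25 × 2169.00; scale factor 1.8570.
Applying the same ×1.8570: 625.71 → 1161.96.

1162 px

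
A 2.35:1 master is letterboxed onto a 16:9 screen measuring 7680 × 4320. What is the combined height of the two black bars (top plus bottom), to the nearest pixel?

1052 px

2.35:1 (2.350) > 16:9 (1.778), so the master fills the width.
Content height = 7680 / 2.350 ≈ 3268.09 px.
4320 − 3268.09 = 1051.91 px of bars.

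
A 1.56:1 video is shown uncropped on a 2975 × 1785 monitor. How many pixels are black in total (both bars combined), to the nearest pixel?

1.56:1 (1.560) < 5:3 (1.667), so the video fills the height.
Content width = 1785 × 1.560 ≈ 2784.6000 px.
Leftover width: 2975 − 2784.6000 = 190.4000 px.
Bar area = 190.4000 × 1785 ≈ 339864 px.

339864 pixels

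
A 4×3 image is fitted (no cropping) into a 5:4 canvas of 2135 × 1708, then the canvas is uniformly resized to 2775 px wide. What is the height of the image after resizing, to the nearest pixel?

Fitted into 2135×1708, the image spans the width; its height is 2135 × 3/4 ≈ 1601.25 px.
Resizing to 2775 px wide multiplies everything by 1.2998: 1601.25 → 2081.25 px.

2081 px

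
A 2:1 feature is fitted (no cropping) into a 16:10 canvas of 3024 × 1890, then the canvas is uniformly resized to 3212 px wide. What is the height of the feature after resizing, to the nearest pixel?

1606 px

In the 3024×1890 frame the feature fills the width: height = 3024 × 1/2 ≈ 1512.00 px.
Scaling 3024 → 3212 is ×1.0622, so the height becomes 1512.00 × 1.0622 ≈ 1606.00 px.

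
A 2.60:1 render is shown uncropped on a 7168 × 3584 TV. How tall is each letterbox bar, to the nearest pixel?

Since 2.600 > 2.000, the render is width-limited.
Content height = 7168 / 2.600 ≈ 2756.92 px.
Leftover height: 3584 − 2756.92 = 827.08 px → 413.54 each side.

414 px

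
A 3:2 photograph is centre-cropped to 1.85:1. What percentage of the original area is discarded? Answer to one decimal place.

18.9%

The width stays; only height is cut (since 1.85:1 is wider than 3:2).
(1.500)/(1.850) ≈ 0.811 of the area survives, leaving 18.92% discarded.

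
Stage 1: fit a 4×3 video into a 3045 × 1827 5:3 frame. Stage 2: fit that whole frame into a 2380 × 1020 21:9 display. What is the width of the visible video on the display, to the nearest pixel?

1360 px

4×3 in 3045×1827: fills the height, so the video is 2436.00 × 1827.00.
Second fit — the 5:3 canvas into 2380×1020 spans the height: 1700.00 × 1020.00 (×0.5583 from 3045×1827).
The video scales with it: width 2436.00 × 0.5583 ≈ 1360.00.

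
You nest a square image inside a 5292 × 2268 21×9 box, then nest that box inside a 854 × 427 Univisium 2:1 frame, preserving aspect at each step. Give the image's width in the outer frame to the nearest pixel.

366 px

First fit — square into 5292×2268 spans the height: 2268.00 × 2268.00.
21×9 in 854×427: fills the width, so the intermediate becomes 854.00 × 366.00 — a scale of ×0.1614.
The image scales with it: width 2268.00 × 0.1614 ≈ 366.00.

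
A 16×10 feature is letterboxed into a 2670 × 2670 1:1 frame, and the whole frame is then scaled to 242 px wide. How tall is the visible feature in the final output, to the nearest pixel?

151 px

At 2670×2670 the feature is width-limited, so height = 2670 × 10/16 ≈ 1668.75 px.
The frame scales by 242/2670 = 0.0906; 1668.75 × 0.0906 ≈ 151.25 px.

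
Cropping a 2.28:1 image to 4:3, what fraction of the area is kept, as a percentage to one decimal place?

58.5%

The height stays; only width is cut (since 4:3 is narrower than 2.28:1).
Area ratio = (1.333)/(2.280) = 58.48% retained.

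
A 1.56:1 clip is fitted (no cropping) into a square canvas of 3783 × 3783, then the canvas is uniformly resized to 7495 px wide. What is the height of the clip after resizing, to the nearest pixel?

4804 px

Fitted into 3783×3783, the clip spans the width; its height is 3783 / 1.560 ≈ 2425.00 px.
The frame scales by 7495/3783 = 1.9812; 2425.00 × 1.9812 ≈ 4804.49 px.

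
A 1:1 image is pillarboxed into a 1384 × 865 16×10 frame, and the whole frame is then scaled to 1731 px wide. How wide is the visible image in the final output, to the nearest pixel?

1082 px

Fitted into 1384×865, the image spans the height; its width is 865 × 1/1 ≈ 865.00 px.
Scaling 1384 → 1731 is ×1.2507, so the width becomes 865.00 × 1.2507 ≈ 1081.88 px.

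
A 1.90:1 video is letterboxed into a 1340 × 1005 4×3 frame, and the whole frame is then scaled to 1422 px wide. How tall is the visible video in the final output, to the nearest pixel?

748 px

Fitted into 1340×1005, the video spans the width; its height is 1340 / 1.900 ≈ 705.26 px.
Scaling 1340 → 1422 is ×1.0612, so the height becomes 705.26 × 1.0612 ≈ 748.42 px.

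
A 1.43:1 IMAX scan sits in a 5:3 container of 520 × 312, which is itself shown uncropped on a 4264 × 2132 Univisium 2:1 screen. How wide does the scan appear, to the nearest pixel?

3049 px

First fit — 1.43:1 IMAX into 520×312 spans the height: 446.16 × 312.00.
Second fit — the 5:3 canvas into 4264×2132 spans the height: 3553.33 × 2132.00 (×6.8333 from 520×312).
Applying the same ×6.8333: 446.16 → 3048.76.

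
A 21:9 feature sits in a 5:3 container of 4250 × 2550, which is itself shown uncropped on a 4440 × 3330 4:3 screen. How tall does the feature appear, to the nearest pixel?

1903 px

21:9 in 4250×2550: fills the width, so the feature is 4250.00 × 1821.43.
5:3 in 4440×3330: fills the width, so the intermediate becomes 4440.00 × 2664.00 — a scale of ×1.0447.
Applying the same ×1.0447: 1821.43 → 1902.86.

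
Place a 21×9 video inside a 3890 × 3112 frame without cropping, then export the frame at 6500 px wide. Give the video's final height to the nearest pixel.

2786 px

At 3890×3112 the video is width-limited, so height = 3890 × 9/21 ≈ 1667.14 px.
Resizing to 6500 px wide multiplies everything by 1.6710: 1667.14 → 2785.71 px.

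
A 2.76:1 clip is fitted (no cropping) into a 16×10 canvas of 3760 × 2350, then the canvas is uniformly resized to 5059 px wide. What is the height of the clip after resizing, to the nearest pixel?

Fitted into 3760×2350, the clip spans the width; its height is 3760 / 2.760 ≈ 1362.32 px.
The frame scales by 5059/3760 = 1.3455; 1362.32 × 1.3455 ≈ 1832.97 px.

1833 px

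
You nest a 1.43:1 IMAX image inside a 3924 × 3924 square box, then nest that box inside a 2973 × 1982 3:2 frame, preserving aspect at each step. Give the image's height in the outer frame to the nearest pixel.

1.43:1 IMAX in 3924×3924: fills the width, so the image is 3924.00 × 2744.06.
Second fit — the square canvas into 2973×1982 spans the height: 1982.00 × 1982.00 (×0.5051 from 3924×3924).
So the image's height is 2744.06 × 0.5051 ≈ 1386.01.

1386 px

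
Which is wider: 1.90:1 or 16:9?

1.90:1

1.9 and 16:9 = 1.778; 1.9 > 1.778.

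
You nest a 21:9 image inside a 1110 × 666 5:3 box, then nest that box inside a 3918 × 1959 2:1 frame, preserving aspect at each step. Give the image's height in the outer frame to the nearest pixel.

1399 px

First fit — 21:9 into 1110×666 spans the width: 1110.00 × 475.71.
The 5:3 canvas is height-limited in 3918×1959, giving 3265.00 × 1959.00; scale factor 2.9414.
The image scales with it: height 475.71 × 2.9414 ≈ 1399.29.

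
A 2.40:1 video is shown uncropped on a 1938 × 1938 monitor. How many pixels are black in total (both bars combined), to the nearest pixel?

2190909 pixels

2.40:1 is wider than square, so it spans the full width.
That makes the image 807.5000 px tall (1938 / 2.400).
1938 − 807.5000 = 1130.5000 px of bars.
Across the 1938-px span: 1130.5000 × 1938 ≈ 2190909 px.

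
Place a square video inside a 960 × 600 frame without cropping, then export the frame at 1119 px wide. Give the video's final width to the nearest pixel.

At 960×600 the video is height-limited, so width = 600 × 1/1 ≈ 600.00 px.
The frame scales by 1119/960 = 1.1656; 600.00 × 1.1656 ≈ 699.38 px.

699 px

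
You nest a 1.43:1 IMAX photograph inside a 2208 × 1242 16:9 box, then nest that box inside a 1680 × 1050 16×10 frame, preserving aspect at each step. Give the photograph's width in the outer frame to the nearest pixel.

1351 px

1.43:1 IMAX in 2208×1242: fills the height, so the photograph is 1776.06 × 1242.00.
16:9 in 1680×1050: fills the width, so the intermediate becomes 1680.00 × 945.00 — a scale of ×0.7609.
Applying the same ×0.7609: 1776.06 → 1351.35.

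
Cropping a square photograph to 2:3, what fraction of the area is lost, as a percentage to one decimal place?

33.3%

Going from square to 2:3 means cutting width while keeping height.
Fraction kept = (0.667)/(1.000) ≈ 66.67%, so 33.33% is lost.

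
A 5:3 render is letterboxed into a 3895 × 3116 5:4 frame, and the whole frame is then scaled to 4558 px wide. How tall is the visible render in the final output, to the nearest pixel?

2735 px

In the 3895×3116 frame the render fills the width: height = 3895 × 3/5 ≈ 2337.00 px.
Resizing to 4558 px wide multiplies everything by 1.1702: 2337.00 → 2734.80 px.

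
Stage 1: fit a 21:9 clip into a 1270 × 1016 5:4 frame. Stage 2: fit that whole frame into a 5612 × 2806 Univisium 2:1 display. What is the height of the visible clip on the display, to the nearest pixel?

First fit — 21:9 into 1270×1016 spans the width: 1270.00 × 544.29.
The 5:4 canvas is height-limited in 5612×2806, giving 3507.50 × 2806.00; scale factor 2.7618.
So the clip's height is 544.29 × 2.7618 ≈ 1503.21.

1503 px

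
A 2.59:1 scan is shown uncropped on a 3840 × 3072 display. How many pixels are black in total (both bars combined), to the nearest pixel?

6103198 pixels

2.59:1 (2.590) > 5:4 (1.250), so the scan fills the width.
Content height = 3840 / 2.590 ≈ 1482.6255 px.
Black = 3072 − 1482.6255 = 1589.3745 px.
That's 1589.3745 × 3840 ≈ 6103198 black pixels.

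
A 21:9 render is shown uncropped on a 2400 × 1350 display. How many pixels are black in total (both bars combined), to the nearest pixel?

771429 pixels

21:9 (2.333) > 16×9 (1.778), so the render fills the width.
That makes the image 1028.5714 px tall (2400 × 9/21).
Leftover height: 1350 − 1028.5714 = 321.4286 px.
Bar area = 321.4286 × 2400 ≈ 771429 px.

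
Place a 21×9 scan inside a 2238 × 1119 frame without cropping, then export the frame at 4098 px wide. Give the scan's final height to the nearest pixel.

1756 px

Fitted into 2238×1119, the scan spans the width; its height is 2238 × 9/21 ≈ 959.14 px.
Resizing to 4098 px wide multiplies everything by 1.8311: 959.14 → 1756.29 px.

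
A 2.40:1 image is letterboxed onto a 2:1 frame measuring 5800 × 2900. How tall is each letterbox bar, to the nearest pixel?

Since 2.400 > 2.000, the image is width-limited.
Content height = 5800 / 2.400 ≈ 2416.67 px.
Black = 2900 − 2416.67 = 483.33 px, or 241.67 per bar.

242 px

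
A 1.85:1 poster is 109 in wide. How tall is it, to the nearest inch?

109 / 1.850 = 58.92.

59 in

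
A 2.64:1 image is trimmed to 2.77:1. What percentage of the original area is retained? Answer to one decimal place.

2.77:1 is wider than 2.64:1, so the crop keeps the full width and trims the height.
(2.640)/(2.770) ≈ 0.953 of the area survives.

95.3%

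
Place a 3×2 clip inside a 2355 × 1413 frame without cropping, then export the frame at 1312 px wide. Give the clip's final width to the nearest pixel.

1181 px

Fitted into 2355×1413, the clip spans the height; its width is 1413 × 3/2 ≈ 2119.50 px.
Scaling 2355 → 1312 is ×0.5571, so the width becomes 2119.50 × 0.5571 ≈ 1180.80 px.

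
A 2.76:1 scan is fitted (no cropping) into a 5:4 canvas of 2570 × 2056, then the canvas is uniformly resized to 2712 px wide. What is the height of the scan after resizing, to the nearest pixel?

983 px

In the 2570×2056 frame the scan fills the width: height = 2570 / 2.760 ≈ 931.16 px.
The frame scales by 2712/2570 = 1.0553; 931.16 × 1.0553 ≈ 982.61 px.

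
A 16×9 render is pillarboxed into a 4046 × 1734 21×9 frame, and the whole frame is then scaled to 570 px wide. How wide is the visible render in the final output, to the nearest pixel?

At 4046×1734 the render is height-limited, so width = 1734 × 16/9 ≈ 3082.67 px.
Resizing to 570 px wide multiplies everything by 0.1409: 3082.67 → 434.29 px.

434 px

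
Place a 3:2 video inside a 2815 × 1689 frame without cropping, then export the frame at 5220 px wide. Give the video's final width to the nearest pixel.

Fitted into 2815×1689, the video spans the height; its width is 1689 × 3/2 ≈ 2533.50 px.
The frame scales by 5220/2815 = 1.8544; 2533.50 × 1.8544 ≈ 4698.00 px.

4698 px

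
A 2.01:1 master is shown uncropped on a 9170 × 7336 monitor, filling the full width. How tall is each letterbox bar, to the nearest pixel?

1387 px

Content height = 9170 / 2.010 ≈ 4562.19 px.
7336 − 4562.19 = 2773.81 px of bars (1386.91 each).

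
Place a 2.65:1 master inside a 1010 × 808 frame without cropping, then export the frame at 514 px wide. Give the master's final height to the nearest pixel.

194 px

Fitted into 1010×808, the master spans the width; its height is 1010 / 2.650 ≈ 381.13 px.
Scaling 1010 → 514 is ×0.5089, so the height becomes 381.13 × 0.5089 ≈ 193.96 px.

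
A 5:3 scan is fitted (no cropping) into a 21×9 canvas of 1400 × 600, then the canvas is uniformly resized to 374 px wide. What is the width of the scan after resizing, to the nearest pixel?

In the 1400×600 frame the scan fills the height: width = 600 × 5/3 ≈ 1000.00 px.
The frame scales by 374/1400 = 0.2671; 1000.00 × 0.2671 ≈ 267.14 px.

267 px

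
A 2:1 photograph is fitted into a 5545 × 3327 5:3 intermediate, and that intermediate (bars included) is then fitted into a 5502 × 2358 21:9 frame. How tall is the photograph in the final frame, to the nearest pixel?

First fit — 2:1 into 5545×3327 spans the width: 5545.00 × 2772.50.
The 5:3 canvas is height-limited in 5502×2358, giving 3930.00 × 2358.00; scale factor 0.7087.
Applying the same ×0.7087: 2772.50 → 1965.00.

1965 px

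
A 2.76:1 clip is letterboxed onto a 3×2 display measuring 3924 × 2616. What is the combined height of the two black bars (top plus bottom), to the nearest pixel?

1194 px

2.76:1 (2.760) > 3×2 (1.500), so the clip fills the width.
Content height = 3924 / 2.760 ≈ 1421.74 px.
2616 − 1421.74 = 1194.26 px of bars.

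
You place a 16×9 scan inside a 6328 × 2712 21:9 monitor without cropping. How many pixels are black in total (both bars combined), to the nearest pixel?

Since 1.778 < 2.333, the scan is height-limited.
Content width = 2712 × 16/9 ≈ 4821.3333 px.
Black = 6328 − 4821.3333 = 1506.6667 px.
Across the 2712-px span: 1506.6667 × 2712 ≈ 4086080 px.

4086080 pixels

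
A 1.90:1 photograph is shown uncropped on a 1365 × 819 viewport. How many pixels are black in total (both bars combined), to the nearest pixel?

Since 1.900 > 1.667, the photograph is width-limited.
Content height = 1365 / 1.900 ≈ 718.4211 px.
Black = 819 − 718.4211 = 100.5789 px.
That's 100.5789 × 1365 ≈ 137290 black pixels.

137290 pixels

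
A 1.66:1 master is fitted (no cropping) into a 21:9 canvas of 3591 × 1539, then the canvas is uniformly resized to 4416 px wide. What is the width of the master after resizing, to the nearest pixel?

3142 px

Fitted into 3591×1539, the master spans the height; its width is 1539 × 1.660 ≈ 2554.74 px.
Resizing to 4416 px wide multiplies everything by 1.2297: 2554.74 → 3141.67 px.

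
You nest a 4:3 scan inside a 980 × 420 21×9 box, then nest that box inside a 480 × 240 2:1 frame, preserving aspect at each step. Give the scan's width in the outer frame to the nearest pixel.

First fit — 4:3 into 980×420 spans the height: 560.00 × 420.00.
Second fit — the 21×9 canvas into 480×240 spans the width: 480.00 × 205.71 (×0.4898 from 980×420).
So the scan's width is 560.00 × 0.4898 ≈ 274.29.

274 px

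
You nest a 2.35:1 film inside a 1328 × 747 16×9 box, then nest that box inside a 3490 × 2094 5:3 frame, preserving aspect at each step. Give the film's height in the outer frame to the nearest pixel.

2.35:1 in 1328×747: fills the width, so the film is 1328.00 × 565.11.
Second fit — the 16×9 canvas into 3490×2094 spans the width: 3490.00 × 1963.12 (×2.6280 from 1328×747).
The film scales with it: height 565.11 × 2.6280 ≈ 1485.11.

1485 px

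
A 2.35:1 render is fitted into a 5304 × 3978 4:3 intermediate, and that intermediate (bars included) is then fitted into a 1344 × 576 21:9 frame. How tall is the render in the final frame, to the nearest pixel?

327 px

2.35:1 in 5304×3978: fills the width, so the render is 5304.00 × 2257.02.
4:3 in 1344×576: fills the height, so the intermediate becomes 768.00 × 576.00 — a scale of ×0.1448.
Applying the same ×0.1448: 2257.02 → 326.81.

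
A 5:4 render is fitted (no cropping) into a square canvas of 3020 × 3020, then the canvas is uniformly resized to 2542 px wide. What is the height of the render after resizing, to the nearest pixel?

Fitted into 3020×3020, the render spans the width; its height is 3020 × 4/5 ≈ 2416.00 px.
Scaling 3020 → 2542 is ×0.8417, so the height becomes 2416.00 × 0.8417 ≈ 2033.60 px.

2034 px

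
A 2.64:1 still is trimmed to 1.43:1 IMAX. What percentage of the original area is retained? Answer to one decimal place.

1.43:1 IMAX is narrower than 2.64:1, so the crop keeps the full height and trims the width.
(1.430)/(2.640) ≈ 0.542 of the area survives.

54.2%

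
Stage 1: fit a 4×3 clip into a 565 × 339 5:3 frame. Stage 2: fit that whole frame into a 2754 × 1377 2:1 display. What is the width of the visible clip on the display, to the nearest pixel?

1836 px

First fit — 4×3 into 565×339 spans the height: 452.00 × 339.00.
Second fit — the 5:3 canvas into 2754×1377 spans the height: 2295.00 × 1377.00 (×4.0619 from 565×339).
So the clip's width is 452.00 × 4.0619 ≈ 1836.00.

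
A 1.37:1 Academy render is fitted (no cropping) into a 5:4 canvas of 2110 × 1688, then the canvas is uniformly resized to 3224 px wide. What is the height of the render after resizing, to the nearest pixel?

Fitted into 2110×1688, the render spans the width; its height is 2110 / 1.370 ≈ 1540.15 px.
Scaling 2110 → 3224 is ×1.5280, so the height becomes 1540.15 × 1.5280 ≈ 2353.28 px.

2353 px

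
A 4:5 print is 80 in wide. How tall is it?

100 in

80 × 5/4 = 100.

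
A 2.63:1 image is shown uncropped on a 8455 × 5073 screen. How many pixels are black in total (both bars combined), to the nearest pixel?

15710837 pixels

2.63:1 is wider than 5:3, so it spans the full width.
The image is 8455 / 2.630 ≈ 3214.8289 px tall.
5073 − 3214.8289 = 1858.1711 px of bars.
Bar area = 1858.1711 × 8455 ≈ 15710837 px.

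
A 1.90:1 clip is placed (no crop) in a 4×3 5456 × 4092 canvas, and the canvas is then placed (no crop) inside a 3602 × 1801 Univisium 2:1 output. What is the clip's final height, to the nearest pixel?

Inside the 5456×4092 canvas the clip is width-limited at 5456.00 × 2871.58.
Second fit — the 4×3 canvas into 3602×1801 spans the height: 2401.33 × 1801.00 (×0.4401 from 5456×4092).
Applying the same ×0.4401: 2871.58 → 1263.86.

1264 px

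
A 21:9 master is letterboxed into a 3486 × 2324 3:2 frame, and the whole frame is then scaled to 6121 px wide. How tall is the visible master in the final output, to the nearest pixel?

At 3486×2324 the master is width-limited, so height = 3486 × 9/21 ≈ 1494.00 px.
Resizing to 6121 px wide multiplies everything by 1.7559: 1494.00 → 2623.29 px.

2623 px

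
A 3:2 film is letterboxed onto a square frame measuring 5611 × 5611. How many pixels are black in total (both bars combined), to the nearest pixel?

10494440 pixels

3:2 is wider than square, so it spans the full width.
The film is 5611 × 2/3 ≈ 3740.6667 px tall.
5611 − 3740.6667 = 1870.3333 px of bars.
That's 1870.3333 × 5611 ≈ 10494440 black pixels.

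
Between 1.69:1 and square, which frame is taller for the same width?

1.69 and square = 1; 1.69 > 1. The smaller width-to-height ratio is the taller frame.

square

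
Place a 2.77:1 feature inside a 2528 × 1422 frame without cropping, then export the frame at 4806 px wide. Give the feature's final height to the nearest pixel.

1735 px

In the 2528×1422 frame the feature fills the width: height = 2528 / 2.770 ≈ 912.64 px.
Resizing to 4806 px wide multiplies everything by 1.9011: 912.64 → 1735.02 px.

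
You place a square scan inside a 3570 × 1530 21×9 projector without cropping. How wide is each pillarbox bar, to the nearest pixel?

Since 1.000 < 2.333, the scan is height-limited.
That makes the image 1530.00 px wide (1530 × 1/1).
3570 − 1530.00 = 2040.00 px of bars (1020.00 each).

1020 px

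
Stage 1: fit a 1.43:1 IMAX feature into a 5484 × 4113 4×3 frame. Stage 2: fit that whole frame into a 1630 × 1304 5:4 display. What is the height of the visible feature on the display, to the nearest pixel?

1140 px

First fit — 1.43:1 IMAX into 5484×4113 spans the width: 5484.00 × 3834.97.
Second fit — the 4×3 canvas into 1630×1304 spans the width: 1630.00 × 1222.50 (×0.2972 from 5484×4113).
The feature scales with it: height 3834.97 × 0.2972 ≈ 1139.86.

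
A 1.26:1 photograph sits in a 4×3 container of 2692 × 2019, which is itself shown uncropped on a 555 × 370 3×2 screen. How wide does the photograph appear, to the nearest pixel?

466 px

First fit — 1.26:1 into 2692×2019 spans the height: 2543.94 × 2019.00.
The 4×3 canvas is height-limited in 555×370, giving 493.33 × 370.00; scale factor 0.1833.
The photograph scales with it: width 2543.94 × 0.1833 ≈ 466.20.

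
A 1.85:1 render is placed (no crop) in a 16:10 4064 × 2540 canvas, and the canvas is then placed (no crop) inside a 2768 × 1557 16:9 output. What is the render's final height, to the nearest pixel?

1347 px

Inside the 4064×2540 canvas the render is width-limited at 4064.00 × 2196.76.
Second fit — the 16:10 canvas into 2768×1557 spans the height: 2491.20 × 1557.00 (×0.6130 from 4064×2540).
The render scales with it: height 2196.76 × 0.6130 ≈ 1346.59.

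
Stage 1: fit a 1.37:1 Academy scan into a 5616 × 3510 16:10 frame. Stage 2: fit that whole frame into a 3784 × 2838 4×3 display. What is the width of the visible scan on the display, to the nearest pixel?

3240 px

1.37:1 Academy in 5616×3510: fills the height, so the scan is 4808.70 × 3510.00.
Second fit — the 16:10 canvas into 3784×2838 spans the width: 3784.00 × 2365.00 (×0.6738 from 5616×3510).
The scan scales with it: width 4808.70 × 0.6738 ≈ 3240.05.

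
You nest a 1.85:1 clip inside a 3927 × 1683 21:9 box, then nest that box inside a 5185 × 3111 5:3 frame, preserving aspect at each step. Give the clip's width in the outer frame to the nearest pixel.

First fit — 1.85:1 into 3927×1683 spans the height: 3113.55 × 1683.00.
21:9 in 5185×3111: fills the width, so the intermediate becomes 5185.00 × 2222.14 — a scale of ×1.3203.
The clip scales with it: width 3113.55 × 1.3203 ≈ 4110.96.

4111 px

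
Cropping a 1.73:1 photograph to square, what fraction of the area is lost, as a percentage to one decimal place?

42.2%

Going from 1.73:1 to square means cutting width while keeping height.
Area ratio = (1.000)/(1.730) = 57.80%; the remaining 42.20% is cropped out.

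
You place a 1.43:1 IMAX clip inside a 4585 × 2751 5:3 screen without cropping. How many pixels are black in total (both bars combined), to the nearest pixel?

1791094 pixels

1.43:1 IMAX is narrower than 5:3, so it spans the full height.
The clip is 2751 × 1.430 ≈ 3933.9300 px wide.
Black = 4585 − 3933.9300 = 651.0700 px.
Bar area = 651.0700 × 2751 ≈ 1791094 px.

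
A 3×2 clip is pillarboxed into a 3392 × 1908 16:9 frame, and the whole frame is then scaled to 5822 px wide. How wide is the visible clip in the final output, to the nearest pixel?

4912 px

Fitted into 3392×1908, the clip spans the height; its width is 1908 × 3/2 ≈ 2862.00 px.
Resizing to 5822 px wide multiplies everything by 1.7164: 2862.00 → 4912.31 px.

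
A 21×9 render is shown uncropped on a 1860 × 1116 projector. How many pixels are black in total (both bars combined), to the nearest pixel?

Since 2.333 > 1.667, the render is width-limited.
Content height = 1860 × 9/21 ≈ 797.1429 px.
1116 − 797.1429 = 318.8571 px of bars.
That's 318.8571 × 1860 ≈ 593074 black pixels.

593074 pixels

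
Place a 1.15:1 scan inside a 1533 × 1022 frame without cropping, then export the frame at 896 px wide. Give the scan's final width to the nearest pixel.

687 px

Fitted into 1533×1022, the scan spans the height; its width is 1022 × 1.150 ≈ 1175.30 px.
The frame scales by 896/1533 = 0.5845; 1175.30 × 0.5845 ≈ 686.93 px.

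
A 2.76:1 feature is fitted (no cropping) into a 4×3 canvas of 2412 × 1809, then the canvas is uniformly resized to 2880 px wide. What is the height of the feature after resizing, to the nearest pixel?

1043 px

In the 2412×1809 frame the feature fills the width: height = 2412 / 2.760 ≈ 873.91 px.
Resizing to 2880 px wide multiplies everything by 1.1940: 873.91 → 1043.48 px.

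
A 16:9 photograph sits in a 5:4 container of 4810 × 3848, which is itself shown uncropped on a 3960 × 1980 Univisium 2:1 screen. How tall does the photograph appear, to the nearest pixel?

1392 px

Inside the 4810×3848 canvas the photograph is width-limited at 4810.00 × 2705.62.
Second fit — the 5:4 canvas into 3960×1980 spans the height: 2475.00 × 1980.00 (×0.5146 from 4810×3848).
So the photograph's height is 2705.62 × 0.5146 ≈ 1392.19.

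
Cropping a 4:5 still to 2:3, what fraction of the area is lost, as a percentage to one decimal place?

Going from 4:5 to 2:3 means cutting width while keeping height.
(0.667)/(0.800) ≈ 0.833 of the area survives, leaving 16.67% discarded.

16.7%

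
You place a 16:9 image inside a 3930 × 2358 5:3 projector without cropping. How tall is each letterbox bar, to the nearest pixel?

74 px

16:9 (1.778) > 5:3 (1.667), so the image fills the width.
Content height = 3930 × 9/16 ≈ 2210.62 px.
Leftover height: 2358 − 2210.62 = 147.38 px → 73.69 each side.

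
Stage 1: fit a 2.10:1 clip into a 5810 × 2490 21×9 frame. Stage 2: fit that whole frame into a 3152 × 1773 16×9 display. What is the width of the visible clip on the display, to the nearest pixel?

First fit — 2.10:1 into 5810×2490 spans the height: 5229.00 × 2490.00.
The 21×9 canvas is width-limited in 3152×1773, giving 3152.00 × 1350.86; scale factor 0.5425.
The clip scales with it: width 5229.00 × 0.5425 ≈ 2836.80.

2837 px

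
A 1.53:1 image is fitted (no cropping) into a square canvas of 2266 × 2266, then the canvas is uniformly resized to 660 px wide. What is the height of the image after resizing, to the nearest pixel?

431 px

At 2266×2266 the image is width-limited, so height = 2266 / 1.530 ≈ 1481.05 px.
Scaling 2266 → 660 is ×0.2913, so the height becomes 1481.05 × 0.2913 ≈ 431.37 px.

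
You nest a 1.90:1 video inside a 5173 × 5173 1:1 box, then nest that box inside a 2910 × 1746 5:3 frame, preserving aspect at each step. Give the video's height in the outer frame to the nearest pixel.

919 px

Inside the 5173×5173 canvas the video is width-limited at 5173.00 × 2722.63.
1:1 in 2910×1746: fills the height, so the intermediate becomes 1746.00 × 1746.00 — a scale of ×0.3375.
Applying the same ×0.3375: 2722.63 → 918.95.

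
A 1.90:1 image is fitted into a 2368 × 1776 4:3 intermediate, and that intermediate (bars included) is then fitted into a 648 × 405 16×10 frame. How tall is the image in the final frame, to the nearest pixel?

284 px

First fit — 1.90:1 into 2368×1776 spans the width: 2368.00 × 1246.32.
The 4:3 canvas is height-limited in 648×405, giving 540.00 × 405.00; scale factor 0.2280.
Applying the same ×0.2280: 1246.32 → 284.21.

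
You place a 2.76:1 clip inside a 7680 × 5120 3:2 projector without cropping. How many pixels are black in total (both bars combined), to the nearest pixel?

2.76:1 (2.760) > 3:2 (1.500), so the clip fills the width.
The clip is 7680 / 2.760 ≈ 2782.6087 px tall.
Leftover height: 5120 − 2782.6087 = 2337.3913 px.
Bar area = 2337.3913 × 7680 ≈ 17951165 px.

17951165 pixels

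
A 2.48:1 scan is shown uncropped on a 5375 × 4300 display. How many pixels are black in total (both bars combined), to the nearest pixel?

2.48:1 (2.480) > 5:4 (1.250), so the scan fills the width.
The scan is 5375 / 2.480 ≈ 2167.3387 px tall.
4300 − 2167.3387 = 2132.6613 px of bars.
That's 2132.6613 × 5375 ≈ 11463054 black pixels.

11463054 pixels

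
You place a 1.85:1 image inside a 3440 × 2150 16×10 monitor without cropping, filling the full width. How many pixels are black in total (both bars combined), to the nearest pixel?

999459 pixels

Content height = 3440 / 1.850 ≈ 1859.4595 px.
2150 − 1859.4595 = 290.5405 px of bars.
That's 290.5405 × 3440 ≈ 999459 black pixels.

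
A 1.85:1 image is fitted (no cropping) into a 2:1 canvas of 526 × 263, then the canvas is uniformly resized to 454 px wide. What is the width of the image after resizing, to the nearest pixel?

420 px

At 526×263 the image is height-limited, so width = 263 × 1.850 ≈ 486.55 px.
Resizing to 454 px wide multiplies everything by 0.8631: 486.55 → 419.95 px.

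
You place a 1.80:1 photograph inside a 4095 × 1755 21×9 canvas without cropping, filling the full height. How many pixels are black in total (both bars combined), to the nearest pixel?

1642680 pixels

That makes the image 3159.0000 px wide (1755 × 1.800).
4095 − 3159.0000 = 936.0000 px of bars.
Bar area = 936.0000 × 1755 ≈ 1642680 px.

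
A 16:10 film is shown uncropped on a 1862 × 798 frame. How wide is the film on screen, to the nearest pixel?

16:10 is narrower than 21×9, so it spans the full height.
The film is 798 × 16/10 ≈ 1276.80 px wide.

1277 px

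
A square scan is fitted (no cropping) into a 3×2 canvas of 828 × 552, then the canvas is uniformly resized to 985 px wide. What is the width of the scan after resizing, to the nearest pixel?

Fitted into 828×552, the scan spans the height; its width is 552 × 1/1 ≈ 552.00 px.
The frame scales by 985/828 = 1.1896; 552.00 × 1.1896 ≈ 656.67 px.

657 px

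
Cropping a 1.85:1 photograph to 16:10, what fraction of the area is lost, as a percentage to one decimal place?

13.5%

The height stays; only width is cut (since 16:10 is narrower than 1.85:1).
(1.600)/(1.850) ≈ 0.865 of the area survives, leaving 13.51% discarded.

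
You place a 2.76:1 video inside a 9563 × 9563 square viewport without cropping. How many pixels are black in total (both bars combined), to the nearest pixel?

58316560 pixels

2.76:1 (2.760) > square (1.000), so the video fills the width.
Content height = 9563 / 2.760 ≈ 3464.8551 px.
Leftover height: 9563 − 3464.8551 = 6098.1449 px.
Bar area = 6098.1449 × 9563 ≈ 58316560 px.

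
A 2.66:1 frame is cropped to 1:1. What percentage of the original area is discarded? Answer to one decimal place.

The height stays; only width is cut (since 1:1 is narrower than 2.66:1).
(1.000)/(2.660) ≈ 0.376 of the area survives, leaving 62.41% discarded.

62.4%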